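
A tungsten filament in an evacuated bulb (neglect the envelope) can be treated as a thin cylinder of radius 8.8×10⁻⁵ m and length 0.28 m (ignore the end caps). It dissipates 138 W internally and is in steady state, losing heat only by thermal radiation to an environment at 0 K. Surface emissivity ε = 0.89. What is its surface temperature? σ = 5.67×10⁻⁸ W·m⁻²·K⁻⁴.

Steady state: internal power = radiated power, P = εσA T⁴.
Radiating area A = 2πrL = 1.548×10⁻⁴ m².
T⁴ = P/(εσA) = 138/(0.89·5.67×10⁻⁸·1.548×10⁻⁴) = 1.766×10¹³ K⁴.
T = (1.766×10¹³)^(1/4).

T ≈ 2050 K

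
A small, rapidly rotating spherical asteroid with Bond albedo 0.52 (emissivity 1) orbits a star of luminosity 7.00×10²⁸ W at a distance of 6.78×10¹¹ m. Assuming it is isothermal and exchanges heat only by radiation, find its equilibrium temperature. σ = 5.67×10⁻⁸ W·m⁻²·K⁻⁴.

First find the stellar flux at distance d: S = L/(4πd²) = 7.00×10²⁸/(4π·(6.78×10¹¹)²) = 12120 W/m².
For an isothermal sphere, absorbed (1−a)S·πr² = emitted σ·4πr²·T⁴, so T⁴ = (1−a)S/(4σ).
T⁴ = 0.480·12120/(4·5.67×10⁻⁸) = 2.565×10¹⁰ K⁴.

T ≈ 400 K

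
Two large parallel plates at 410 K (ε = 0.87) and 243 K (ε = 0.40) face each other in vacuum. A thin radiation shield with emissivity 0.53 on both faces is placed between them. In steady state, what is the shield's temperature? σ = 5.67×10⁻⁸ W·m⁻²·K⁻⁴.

T_s ≈ 371 K

In steady state the net flux on the hot side equals that on the cold side.
σ(T₁⁴−T_s⁴)/D₁ = σ(T_s⁴−T₂⁴)/D₂, with D₁ = 1/ε₁+1/ε_s−1 = 2.036, D₂ = 1/ε_s+1/ε₂−1 = 3.387.
Solve for T_s⁴: T_s⁴ = (D₂·T₁⁴ + D₁·T₂⁴)/(D₁+D₂) = 1.896×10¹⁰ K⁴.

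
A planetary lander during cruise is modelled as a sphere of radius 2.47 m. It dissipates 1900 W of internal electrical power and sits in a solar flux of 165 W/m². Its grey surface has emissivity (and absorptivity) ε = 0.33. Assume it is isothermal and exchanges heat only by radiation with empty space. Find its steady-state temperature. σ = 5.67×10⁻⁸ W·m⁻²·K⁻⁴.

At steady state, absorbed solar power + internal power = radiated power.
Absorbed: α·S·A_cross = 0.33·165·19.17 = 1044 W (cross-section πr²).
Total input = 1044 + 1900 = 2944 W.
Radiated: εσ·A_surf·T⁴ with A_surf = 4πr² = 76.67 m².
T⁴ = 2944/(0.33·5.67×10⁻⁸·76.67) = 2.052×10⁹ K⁴.

T ≈ 213 K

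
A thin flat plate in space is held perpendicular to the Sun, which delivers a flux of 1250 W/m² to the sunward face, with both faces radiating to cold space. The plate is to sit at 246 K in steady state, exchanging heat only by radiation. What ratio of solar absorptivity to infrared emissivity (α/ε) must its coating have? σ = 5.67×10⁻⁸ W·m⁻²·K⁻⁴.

Balance: αS·A = εσ·2A·T⁴ ⇒ α/ε = 2σT⁴/S.
α/ε = 2·5.67×10⁻⁸·(246)⁴/1250 = 2·5.67×10⁻⁸·3.662×10⁹/1250.

α/ε ≈ 0.332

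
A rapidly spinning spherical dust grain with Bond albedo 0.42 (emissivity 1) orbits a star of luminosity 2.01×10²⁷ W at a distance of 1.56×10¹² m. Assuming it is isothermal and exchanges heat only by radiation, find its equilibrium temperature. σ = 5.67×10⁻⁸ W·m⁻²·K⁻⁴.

T ≈ 114 K

First find the stellar flux at distance d: S = L/(4πd²) = 2.01×10²⁷/(4π·(1.56×10¹²)²) = 65.73 W/m².
For an isothermal sphere, absorbed (1−a)S·πr² = emitted σ·4πr²·T⁴, so T⁴ = (1−a)S/(4σ).
T⁴ = 0.580·65.73/(4·5.67×10⁻⁸) = 1.681×10⁸ K⁴.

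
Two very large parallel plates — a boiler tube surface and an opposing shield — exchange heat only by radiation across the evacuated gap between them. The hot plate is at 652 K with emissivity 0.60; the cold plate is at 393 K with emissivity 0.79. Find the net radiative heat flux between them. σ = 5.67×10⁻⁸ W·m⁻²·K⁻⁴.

For two infinite grey parallel plates, q = σ(T₁⁴ − T₂⁴)/(1/ε₁ + 1/ε₂ − 1).
T₁⁴ − T₂⁴ = 1.807×10¹¹ − 2.385×10¹⁰ = 1.569×10¹¹ K⁴.
1/ε₁ + 1/ε₂ − 1 = 1.667 + 1.266 − 1 = 1.932.
q = 5.67×10⁻⁸ × 1.569×10¹¹ / 1.932.

q ≈ 4600 W/m²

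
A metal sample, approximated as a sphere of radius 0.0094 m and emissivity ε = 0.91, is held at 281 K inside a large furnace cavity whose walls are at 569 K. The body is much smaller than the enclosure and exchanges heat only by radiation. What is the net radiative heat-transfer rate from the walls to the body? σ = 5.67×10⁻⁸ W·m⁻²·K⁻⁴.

For a small grey body in a large enclosure: P_net = εσA(T_body⁴ − T_wall⁴).
A = 4πr² = 0.001110 m²; T_body⁴ − T_wall⁴ = 6.235×10⁹ − 1.048×10¹¹ = -9.859×10¹⁰ K⁴.
|P_net| = 0.91·5.67×10⁻⁸·0.001110·9.859×10¹⁰.

P_net ≈ 5.65 W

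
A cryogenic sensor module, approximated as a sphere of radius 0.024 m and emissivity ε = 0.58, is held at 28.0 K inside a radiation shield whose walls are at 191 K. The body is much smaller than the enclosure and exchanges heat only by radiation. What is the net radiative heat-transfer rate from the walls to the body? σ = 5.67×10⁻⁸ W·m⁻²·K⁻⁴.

P_net ≈ 0.317 W

For a small grey body in a large enclosure: P_net = εσA(T_body⁴ − T_wall⁴).
A = 4πr² = 0.007238 m²; T_body⁴ − T_wall⁴ = 6.147×10⁵ − 1.331×10⁹ = -1.330×10⁹ K⁴.
|P_net| = 0.58·5.67×10⁻⁸·0.007238·1.330×10⁹.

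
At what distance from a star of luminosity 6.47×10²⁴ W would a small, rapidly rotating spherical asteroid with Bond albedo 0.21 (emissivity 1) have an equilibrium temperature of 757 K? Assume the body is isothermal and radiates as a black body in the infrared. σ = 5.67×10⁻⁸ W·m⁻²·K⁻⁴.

For an isothermal black-emitting sphere, (1−a)S·πr² = σ·4πr²·T⁴ ⇒ S = 4σT⁴/(1−a).
S = 4·5.67×10⁻⁸·(757)⁴/0.790 = 94280 W/m².
Flux falls as S = L/(4πd²), so d = √(L/(4πS)) = √(6.47×10²⁴/(4π·94280)).

d ≈ 2.34×10⁹ m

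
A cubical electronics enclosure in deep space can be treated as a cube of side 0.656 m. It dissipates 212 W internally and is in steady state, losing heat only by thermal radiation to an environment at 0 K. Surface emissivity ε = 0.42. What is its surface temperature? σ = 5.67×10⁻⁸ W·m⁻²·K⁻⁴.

Steady state: internal power = radiated power, P = εσA T⁴.
Radiating area A = 6L² = 2.582 m².
T⁴ = P/(εσA) = 212/(0.42·5.67×10⁻⁸·2.582) = 3.448×10⁹ K⁴.
T = (3.448×10⁹)^(1/4).

T ≈ 242 K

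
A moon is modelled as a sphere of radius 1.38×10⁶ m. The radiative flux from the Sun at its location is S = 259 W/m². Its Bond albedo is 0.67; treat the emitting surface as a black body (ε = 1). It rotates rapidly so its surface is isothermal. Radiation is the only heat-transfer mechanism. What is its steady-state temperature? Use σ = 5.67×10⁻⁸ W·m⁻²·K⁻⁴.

T ≈ 139 K

At equilibrium, absorbed power = emitted power.
Absorbing cross-section = πr² = 5.983×10¹² m²; emitting surface = 4πr² = 2.393×10¹³ m² (ratio 4).
(1−a)S·A_cross = εσ·A_surf·T⁴  ⇒  T⁴ = (1−a)S/(4σ).
T⁴ = 0.330·259/(4·5.67×10⁻⁸) = 3.769×10⁸ K⁴.
T = (3.769×10⁸)^(1/4).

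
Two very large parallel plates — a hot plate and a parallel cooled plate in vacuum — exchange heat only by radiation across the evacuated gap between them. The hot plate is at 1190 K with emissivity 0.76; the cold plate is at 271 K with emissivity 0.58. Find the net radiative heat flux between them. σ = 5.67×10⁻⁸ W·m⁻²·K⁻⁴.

q ≈ 55600 W/m²

For two infinite grey parallel plates, q = σ(T₁⁴ − T₂⁴)/(1/ε₁ + 1/ε₂ − 1).
T₁⁴ − T₂⁴ = 2.005×10¹² − 5.394×10⁹ = 2.000×10¹² K⁴.
1/ε₁ + 1/ε₂ − 1 = 1.316 + 1.724 − 1 = 2.040.
q = 5.67×10⁻⁸ × 2.000×10¹² / 2.040.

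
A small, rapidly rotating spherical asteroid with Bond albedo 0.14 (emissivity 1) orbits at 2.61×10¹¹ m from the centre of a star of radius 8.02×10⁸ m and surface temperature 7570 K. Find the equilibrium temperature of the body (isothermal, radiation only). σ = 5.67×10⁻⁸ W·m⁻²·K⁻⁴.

The star's surface emits σT_*⁴; at distance d the flux is S = σT_*⁴(R_*/d)².
S = 5.67×10⁻⁸·(7570)⁴·(8.02×10⁸/2.61×10¹¹)² = 1758 W/m².
For an isothermal sphere T⁴ = (1−a)S/(4σ) = 6.666×10⁹ K⁴.

T ≈ 286 K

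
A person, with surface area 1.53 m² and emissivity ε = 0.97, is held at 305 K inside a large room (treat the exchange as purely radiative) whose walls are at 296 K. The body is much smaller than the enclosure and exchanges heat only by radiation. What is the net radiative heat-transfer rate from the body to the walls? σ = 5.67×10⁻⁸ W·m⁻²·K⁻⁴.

For a small grey body in a large enclosure: P_net = εσA(T_body⁴ − T_wall⁴).
A = 1.53 m²; T_body⁴ − T_wall⁴ = 8.654×10⁹ − 7.677×10⁹ = 9.771×10⁸ K⁴.
|P_net| = 0.97·5.67×10⁻⁸·1.530·9.771×10⁸.

P_net ≈ 82.2 W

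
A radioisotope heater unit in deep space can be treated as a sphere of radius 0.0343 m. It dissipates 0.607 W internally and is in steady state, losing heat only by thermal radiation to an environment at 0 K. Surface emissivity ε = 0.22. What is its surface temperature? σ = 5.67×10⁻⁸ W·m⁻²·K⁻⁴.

T ≈ 240 K

Steady state: internal power = radiated power, P = εσA T⁴.
Radiating area A = 4πr² = 0.01478 m².
T⁴ = P/(εσA) = 0.607/(0.22·5.67×10⁻⁸·0.01478) = 3.291×10⁹ K⁴.
T = (3.291×10⁹)^(1/4).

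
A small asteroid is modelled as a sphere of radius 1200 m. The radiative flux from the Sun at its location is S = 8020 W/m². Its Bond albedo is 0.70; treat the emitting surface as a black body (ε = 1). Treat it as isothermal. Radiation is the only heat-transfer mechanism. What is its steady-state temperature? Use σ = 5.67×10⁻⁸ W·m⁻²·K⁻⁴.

At equilibrium, absorbed power = emitted power.
Absorbing cross-section = πr² = 4.524×10⁶ m²; emitting surface = 4πr² = 1.810×10⁷ m² (ratio 4).
(1−a)S·A_cross = εσ·A_surf·T⁴  ⇒  T⁴ = (1−a)S/(4σ).
T⁴ = 0.300·8020/(4·5.67×10⁻⁸) = 1.061×10¹⁰ K⁴.
T = (1.061×10¹⁰)^(1/4).

T ≈ 321 K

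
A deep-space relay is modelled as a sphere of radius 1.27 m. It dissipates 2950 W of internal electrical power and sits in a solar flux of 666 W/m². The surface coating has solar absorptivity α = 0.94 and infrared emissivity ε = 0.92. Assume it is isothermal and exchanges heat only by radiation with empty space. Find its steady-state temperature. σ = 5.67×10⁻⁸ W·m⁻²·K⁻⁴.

At steady state, absorbed solar power + internal power = radiated power.
Absorbed: α·S·A_cross = 0.94·666·5.067 = 3172 W (cross-section πr²).
Total input = 3172 + 2950 = 6122 W.
Radiated: εσ·A_surf·T⁴ with A_surf = 4πr² = 20.27 m².
T⁴ = 6122/(0.92·5.67×10⁻⁸·20.27) = 5.791×10⁹ K⁴.

T ≈ 276 K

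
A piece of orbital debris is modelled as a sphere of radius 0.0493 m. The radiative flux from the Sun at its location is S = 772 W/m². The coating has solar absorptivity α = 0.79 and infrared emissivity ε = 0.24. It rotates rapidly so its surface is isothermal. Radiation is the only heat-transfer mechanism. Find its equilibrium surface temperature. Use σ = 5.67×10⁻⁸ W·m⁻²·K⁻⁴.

At equilibrium, absorbed power = emitted power.
Absorbing cross-section = πr² = 0.007636 m²; emitting surface = 4πr² = 0.03054 m² (ratio 4).
αS·A_cross = εσ·A_surf·T⁴  ⇒  T⁴ = αS/(ε·4σ).
T⁴ = 0.790·772/(0.24·4·5.67×10⁻⁸) = 1.120×10¹⁰ K⁴.
T = (1.120×10¹⁰)^(1/4).

T ≈ 325 K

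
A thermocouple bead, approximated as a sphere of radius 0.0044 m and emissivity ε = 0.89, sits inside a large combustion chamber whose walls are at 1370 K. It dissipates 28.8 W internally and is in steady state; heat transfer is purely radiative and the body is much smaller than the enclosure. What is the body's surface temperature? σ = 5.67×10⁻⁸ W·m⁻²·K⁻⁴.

T ≈ 1560 K

For a small grey body in a large enclosure, net radiated power = εσA(T⁴ − T_w⁴).
Steady state: P = εσA(T⁴ − T_w⁴) with A = 4πr² = 2.433×10⁻⁴ m².
T⁴ = P/(εσA) + T_w⁴ = 28.8/(0.89·5.67×10⁻⁸·2.433×10⁻⁴) + (1370)⁴
    = 2.346×10¹² + 3.523×10¹² = 5.869×10¹² K⁴.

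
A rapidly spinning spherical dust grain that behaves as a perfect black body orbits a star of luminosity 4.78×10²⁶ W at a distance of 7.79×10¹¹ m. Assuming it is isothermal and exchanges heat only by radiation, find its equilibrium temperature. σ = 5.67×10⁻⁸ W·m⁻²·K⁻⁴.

First find the stellar flux at distance d: S = L/(4πd²) = 4.78×10²⁶/(4π·(7.79×10¹¹)²) = 62.68 W/m².
For an isothermal sphere, absorbed (1−a)S·πr² = emitted σ·4πr²·T⁴, so T⁴ = (1−a)S/(4σ).
T⁴ = 1.00·62.68/(4·5.67×10⁻⁸) = 2.764×10⁸ K⁴.

T ≈ 129 K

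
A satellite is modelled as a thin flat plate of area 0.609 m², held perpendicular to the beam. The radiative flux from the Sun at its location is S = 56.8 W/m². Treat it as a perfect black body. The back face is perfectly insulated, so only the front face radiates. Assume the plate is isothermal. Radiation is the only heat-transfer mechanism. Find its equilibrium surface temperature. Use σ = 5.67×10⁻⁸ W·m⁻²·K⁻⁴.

T ≈ 178 K

At equilibrium, absorbed power = emitted power.
Absorbing cross-section = A = 0.6090 m²; emitting surface = A = 0.6090 m² (ratio 1).
S·A_cross = εσ·A_surf·T⁴  ⇒  T⁴ = S/(1σ).
T⁴ = 1.00·56.8/(1·5.67×10⁻⁸) = 1.002×10⁹ K⁴.
T = (1.002×10⁹)^(1/4).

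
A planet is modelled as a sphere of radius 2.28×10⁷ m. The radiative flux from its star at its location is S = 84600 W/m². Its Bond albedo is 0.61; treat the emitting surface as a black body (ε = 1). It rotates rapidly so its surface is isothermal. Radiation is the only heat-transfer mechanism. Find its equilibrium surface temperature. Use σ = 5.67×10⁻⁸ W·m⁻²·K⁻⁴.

At equilibrium, absorbed power = emitted power.
Absorbing cross-section = πr² = 1.633×10¹⁵ m²; emitting surface = 4πr² = 6.533×10¹⁵ m² (ratio 4).
(1−a)S·A_cross = εσ·A_surf·T⁴  ⇒  T⁴ = (1−a)S/(4σ).
T⁴ = 0.390·84600/(4·5.67×10⁻⁸) = 1.455×10¹¹ K⁴.
T = (1.455×10¹¹)^(1/4).

T ≈ 618 K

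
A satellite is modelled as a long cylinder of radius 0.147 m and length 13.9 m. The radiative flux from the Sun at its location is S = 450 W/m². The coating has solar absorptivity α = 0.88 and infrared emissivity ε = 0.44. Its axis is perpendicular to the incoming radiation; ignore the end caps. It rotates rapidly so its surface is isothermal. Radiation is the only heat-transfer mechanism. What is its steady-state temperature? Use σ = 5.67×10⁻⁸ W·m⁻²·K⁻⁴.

At equilibrium, absorbed power = emitted power.
Absorbing cross-section = 2rL = 4.087 m²; emitting surface = 2πrL = 12.84 m² (ratio π).
αS·A_cross = εσ·A_surf·T⁴  ⇒  T⁴ = αS/(ε·πσ).
T⁴ = 0.880·450/(0.44·π·5.67×10⁻⁸) = 5.053×10⁹ K⁴.
T = (5.053×10⁹)^(1/4).

T ≈ 267 K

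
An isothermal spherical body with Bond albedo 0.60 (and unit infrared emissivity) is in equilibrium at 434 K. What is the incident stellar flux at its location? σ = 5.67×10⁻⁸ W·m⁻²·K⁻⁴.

S ≈ 20100 W/m²

(1−a)S·πr² = σ·4πr²·T⁴ ⇒ S = 4σT⁴/(1−a).
S = 4·5.67×10⁻⁸·3.548×10¹⁰/0.400.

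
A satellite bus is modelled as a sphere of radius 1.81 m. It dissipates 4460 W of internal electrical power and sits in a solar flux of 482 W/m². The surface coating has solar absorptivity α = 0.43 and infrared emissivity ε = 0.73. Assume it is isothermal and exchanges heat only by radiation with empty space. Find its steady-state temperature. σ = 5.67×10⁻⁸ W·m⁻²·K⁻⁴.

At steady state, absorbed solar power + internal power = radiated power.
Absorbed: α·S·A_cross = 0.43·482·10.29 = 2133 W (cross-section πr²).
Total input = 2133 + 4460 = 6593 W.
Radiated: εσ·A_surf·T⁴ with A_surf = 4πr² = 41.17 m².
T⁴ = 6593/(0.73·5.67×10⁻⁸·41.17) = 3.869×10⁹ K⁴.

T ≈ 249 K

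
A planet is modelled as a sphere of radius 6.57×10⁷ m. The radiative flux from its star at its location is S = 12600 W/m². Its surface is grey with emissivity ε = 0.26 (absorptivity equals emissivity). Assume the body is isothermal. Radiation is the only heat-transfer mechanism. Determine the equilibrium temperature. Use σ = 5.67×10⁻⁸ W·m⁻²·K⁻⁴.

At equilibrium, absorbed power = emitted power.
Absorbing cross-section = πr² = 1.356×10¹⁶ m²; emitting surface = 4πr² = 5.424×10¹⁶ m² (ratio 4).
εS·A_cross = εσ·A_surf·T⁴  ⇒  T⁴ = S/(4σ)   (ε cancels).
T⁴ = 12600/(4·5.67×10⁻⁸) = 5.556×10¹⁰ K⁴.
T = (5.556×10¹⁰)^(1/4).

T ≈ 485 K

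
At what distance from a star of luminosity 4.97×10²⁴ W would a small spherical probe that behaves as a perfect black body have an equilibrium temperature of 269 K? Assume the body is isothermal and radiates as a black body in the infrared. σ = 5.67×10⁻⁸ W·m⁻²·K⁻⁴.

d ≈ 1.82×10¹⁰ m

For an isothermal black-emitting sphere, (1−a)S·πr² = σ·4πr²·T⁴ ⇒ S = 4σT⁴/(1−a).
S = 4·5.67×10⁻⁸·(269)⁴/1.00 = 1188 W/m².
Flux falls as S = L/(4πd²), so d = √(L/(4πS)) = √(4.97×10²⁴/(4π·1188)).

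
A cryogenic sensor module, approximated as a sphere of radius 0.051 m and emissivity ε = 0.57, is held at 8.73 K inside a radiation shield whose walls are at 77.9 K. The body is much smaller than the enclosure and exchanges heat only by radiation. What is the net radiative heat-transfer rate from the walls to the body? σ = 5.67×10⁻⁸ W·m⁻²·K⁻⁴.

P_net ≈ 0.0389 W

For a small grey body in a large enclosure: P_net = εσA(T_body⁴ − T_wall⁴).
A = 4πr² = 0.03269 m²; T_body⁴ − T_wall⁴ = 5808 − 3.683×10⁷ = -3.682×10⁷ K⁴.
|P_net| = 0.57·5.67×10⁻⁸·0.03269·3.682×10⁷.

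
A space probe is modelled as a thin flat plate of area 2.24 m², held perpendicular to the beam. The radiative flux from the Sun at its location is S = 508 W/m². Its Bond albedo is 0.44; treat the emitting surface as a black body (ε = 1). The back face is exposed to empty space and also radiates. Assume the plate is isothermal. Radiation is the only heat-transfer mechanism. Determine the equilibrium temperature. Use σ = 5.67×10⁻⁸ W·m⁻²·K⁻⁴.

T ≈ 224 K

At equilibrium, absorbed power = emitted power.
Absorbing cross-section = A = 2.240 m²; emitting surface = 2A = 4.480 m² (ratio 2).
(1−a)S·A_cross = εσ·A_surf·T⁴  ⇒  T⁴ = (1−a)S/(2σ).
T⁴ = 0.560·508/(2·5.67×10⁻⁸) = 2.509×10⁹ K⁴.
T = (2.509×10⁹)^(1/4).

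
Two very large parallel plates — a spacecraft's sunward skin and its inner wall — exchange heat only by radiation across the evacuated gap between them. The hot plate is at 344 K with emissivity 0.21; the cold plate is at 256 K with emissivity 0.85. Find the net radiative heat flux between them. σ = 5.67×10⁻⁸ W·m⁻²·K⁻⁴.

q ≈ 111 W/m²

For two infinite grey parallel plates, q = σ(T₁⁴ − T₂⁴)/(1/ε₁ + 1/ε₂ − 1).
T₁⁴ − T₂⁴ = 1.400×10¹⁰ − 4.295×10⁹ = 9.708×10⁹ K⁴.
1/ε₁ + 1/ε₂ − 1 = 4.762 + 1.176 − 1 = 4.938.
q = 5.67×10⁻⁸ × 9.708×10⁹ / 4.938.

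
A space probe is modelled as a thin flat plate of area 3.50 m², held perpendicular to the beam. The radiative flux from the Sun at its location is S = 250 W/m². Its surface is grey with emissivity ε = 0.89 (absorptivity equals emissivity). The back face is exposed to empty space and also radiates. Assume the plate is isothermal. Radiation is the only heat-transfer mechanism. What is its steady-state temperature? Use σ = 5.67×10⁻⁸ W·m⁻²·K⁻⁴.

T ≈ 217 K

At equilibrium, absorbed power = emitted power.
Absorbing cross-section = A = 3.500 m²; emitting surface = 2A = 7.000 m² (ratio 2).
εS·A_cross = εσ·A_surf·T⁴  ⇒  T⁴ = S/(2σ)   (ε cancels).
T⁴ = 250/(2·5.67×10⁻⁸) = 2.205×10⁹ K⁴.
T = (2.205×10⁹)^(1/4).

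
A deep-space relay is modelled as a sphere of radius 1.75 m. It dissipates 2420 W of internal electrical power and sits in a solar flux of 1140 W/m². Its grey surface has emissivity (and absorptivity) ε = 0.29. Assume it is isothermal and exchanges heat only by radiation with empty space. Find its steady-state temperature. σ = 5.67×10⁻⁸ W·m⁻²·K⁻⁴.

At steady state, absorbed solar power + internal power = radiated power.
Absorbed: α·S·A_cross = 0.29·1140·9.621 = 3181 W (cross-section πr²).
Total input = 3181 + 2420 = 5601 W.
Radiated: εσ·A_surf·T⁴ with A_surf = 4πr² = 38.48 m².
T⁴ = 5601/(0.29·5.67×10⁻⁸·38.48) = 8.851×10⁹ K⁴.

T ≈ 307 K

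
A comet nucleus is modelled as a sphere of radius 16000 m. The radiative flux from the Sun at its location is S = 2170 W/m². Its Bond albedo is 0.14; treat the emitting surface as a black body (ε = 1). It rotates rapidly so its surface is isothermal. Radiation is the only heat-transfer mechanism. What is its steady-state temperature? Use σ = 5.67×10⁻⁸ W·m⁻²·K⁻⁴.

At equilibrium, absorbed power = emitted power.
Absorbing cross-section = πr² = 8.042×10⁸ m²; emitting surface = 4πr² = 3.217×10⁹ m² (ratio 4).
(1−a)S·A_cross = εσ·A_surf·T⁴  ⇒  T⁴ = (1−a)S/(4σ).
T⁴ = 0.860·2170/(4·5.67×10⁻⁸) = 8.228×10⁹ K⁴.
T = (8.228×10⁹)^(1/4).

T ≈ 301 K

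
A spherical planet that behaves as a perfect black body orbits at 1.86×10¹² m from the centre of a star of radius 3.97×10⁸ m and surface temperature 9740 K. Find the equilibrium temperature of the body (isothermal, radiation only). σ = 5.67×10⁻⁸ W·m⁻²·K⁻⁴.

The star's surface emits σT_*⁴; at distance d the flux is S = σT_*⁴(R_*/d)².
S = 5.67×10⁻⁸·(9740)⁴·(3.97×10⁸/1.86×10¹²)² = 23.25 W/m².
For an isothermal sphere T⁴ = (1−a)S/(4σ) = 1.025×10⁸ K⁴.

T ≈ 101 K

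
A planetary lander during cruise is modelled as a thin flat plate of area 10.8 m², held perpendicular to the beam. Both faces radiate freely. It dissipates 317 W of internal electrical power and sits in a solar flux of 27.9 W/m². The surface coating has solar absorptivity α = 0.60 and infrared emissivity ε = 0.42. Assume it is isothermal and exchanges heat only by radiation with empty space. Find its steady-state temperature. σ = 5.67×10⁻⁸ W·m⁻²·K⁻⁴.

T ≈ 176 K

At steady state, absorbed solar power + internal power = radiated power.
Absorbed: α·S·A_cross = 0.60·27.9·10.80 = 180.8 W (cross-section A).
Total input = 180.8 + 317 = 497.8 W.
Radiated: εσ·A_surf·T⁴ with A_surf = 2A = 21.60 m².
T⁴ = 497.8/(0.42·5.67×10⁻⁸·21.60) = 9.677×10⁸ K⁴.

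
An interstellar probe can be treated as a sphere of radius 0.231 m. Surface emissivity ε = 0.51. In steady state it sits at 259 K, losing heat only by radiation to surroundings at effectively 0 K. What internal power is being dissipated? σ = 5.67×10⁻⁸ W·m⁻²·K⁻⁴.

P ≈ 87.3 W

Steady state: P = εσA T⁴.
A = 4πr² = 0.6706 m²; T⁴ = (259)⁴ = 4.500×10⁹ K⁴.
P = 0.51 × 5.67×10⁻⁸ × 0.6706 × 4.500×10⁹.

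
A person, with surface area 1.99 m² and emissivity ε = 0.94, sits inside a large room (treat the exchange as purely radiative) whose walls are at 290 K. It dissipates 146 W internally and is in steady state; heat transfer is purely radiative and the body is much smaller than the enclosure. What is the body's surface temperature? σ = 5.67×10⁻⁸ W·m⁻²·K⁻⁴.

For a small grey body in a large enclosure, net radiated power = εσA(T⁴ − T_w⁴).
Steady state: P = εσA(T⁴ − T_w⁴) with A = 1.99 m².
T⁴ = P/(εσA) + T_w⁴ = 146/(0.94·5.67×10⁻⁸·1.990) + (290)⁴
    = 1.377×10⁹ + 7.073×10⁹ = 8.449×10⁹ K⁴.

T ≈ 303 K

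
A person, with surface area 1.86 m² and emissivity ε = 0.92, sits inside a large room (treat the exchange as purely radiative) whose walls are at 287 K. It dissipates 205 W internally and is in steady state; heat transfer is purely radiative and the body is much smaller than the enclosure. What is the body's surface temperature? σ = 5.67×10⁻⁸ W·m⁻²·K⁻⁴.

T ≈ 307 K

For a small grey body in a large enclosure, net radiated power = εσA(T⁴ − T_w⁴).
Steady state: P = εσA(T⁴ − T_w⁴) with A = 1.86 m².
T⁴ = P/(εσA) + T_w⁴ = 205/(0.92·5.67×10⁻⁸·1.860) + (287)⁴
    = 2.113×10⁹ + 6.785×10⁹ = 8.898×10⁹ K⁴.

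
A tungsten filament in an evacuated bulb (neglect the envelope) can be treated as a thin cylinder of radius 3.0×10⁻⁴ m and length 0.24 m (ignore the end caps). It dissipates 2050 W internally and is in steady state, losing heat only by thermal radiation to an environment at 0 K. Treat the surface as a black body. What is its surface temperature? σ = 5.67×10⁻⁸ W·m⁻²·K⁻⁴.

Steady state: internal power = radiated power, P = εσA T⁴.
Radiating area A = 2πrL = 4.524×10⁻⁴ m².
T⁴ = P/(εσA) = 2050/(1.0·5.67×10⁻⁸·4.524×10⁻⁴) = 7.992×10¹³ K⁴.
T = (7.992×10¹³)^(1/4).

T ≈ 2990 K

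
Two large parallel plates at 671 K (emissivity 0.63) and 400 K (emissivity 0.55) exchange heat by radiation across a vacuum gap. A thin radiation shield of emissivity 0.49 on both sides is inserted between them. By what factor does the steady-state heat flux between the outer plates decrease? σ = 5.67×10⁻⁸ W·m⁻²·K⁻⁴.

Without shield: q₀ = σΔ(T⁴)/(1/ε₁+1/ε₂−1) with denominator 2.405.
With shield the two gaps are in series; the resistances add: (1/ε₁+1/ε_s−1)+(1/ε_s+1/ε₂−1) = 2.628+2.859 = 5.487.
Heat-flux ratio q₀/q = 5.487/2.405.

factor ≈ 2.28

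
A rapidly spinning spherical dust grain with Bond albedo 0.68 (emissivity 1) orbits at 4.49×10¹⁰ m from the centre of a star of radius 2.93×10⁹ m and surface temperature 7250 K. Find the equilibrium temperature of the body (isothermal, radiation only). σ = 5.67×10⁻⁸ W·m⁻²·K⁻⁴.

The star's surface emits σT_*⁴; at distance d the flux is S = σT_*⁴(R_*/d)².
S = 5.67×10⁻⁸·(7250)⁴·(2.93×10⁹/4.49×10¹⁰)² = 6.671×10⁵ W/m².
For an isothermal sphere T⁴ = (1−a)S/(4σ) = 9.412×10¹¹ K⁴.

T ≈ 985 K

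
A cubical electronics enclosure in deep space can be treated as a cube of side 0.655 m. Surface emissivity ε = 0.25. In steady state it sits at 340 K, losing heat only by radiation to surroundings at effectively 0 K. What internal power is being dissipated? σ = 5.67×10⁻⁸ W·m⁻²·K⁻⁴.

P ≈ 488 W

Steady state: P = εσA T⁴.
A = 6L² = 2.574 m²; T⁴ = (340)⁴ = 1.336×10¹⁰ K⁴.
P = 0.25 × 5.67×10⁻⁸ × 2.574 × 1.336×10¹⁰.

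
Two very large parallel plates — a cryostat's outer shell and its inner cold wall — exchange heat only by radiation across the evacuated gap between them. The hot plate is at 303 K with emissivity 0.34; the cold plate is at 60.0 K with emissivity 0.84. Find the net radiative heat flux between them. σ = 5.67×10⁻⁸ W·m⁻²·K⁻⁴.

For two infinite grey parallel plates, q = σ(T₁⁴ − T₂⁴)/(1/ε₁ + 1/ε₂ − 1).
T₁⁴ − T₂⁴ = 8.429×10⁹ − 1.296×10⁷ = 8.416×10⁹ K⁴.
1/ε₁ + 1/ε₂ − 1 = 2.941 + 1.190 − 1 = 3.132.
q = 5.67×10⁻⁸ × 8.416×10⁹ / 3.132.

q ≈ 152 W/m²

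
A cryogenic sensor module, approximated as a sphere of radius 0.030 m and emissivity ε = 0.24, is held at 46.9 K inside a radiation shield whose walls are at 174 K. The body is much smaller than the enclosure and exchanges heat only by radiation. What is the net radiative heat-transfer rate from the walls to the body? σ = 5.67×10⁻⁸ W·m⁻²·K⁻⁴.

P_net ≈ 0.140 W

For a small grey body in a large enclosure: P_net = εσA(T_body⁴ − T_wall⁴).
A = 4πr² = 0.01131 m²; T_body⁴ − T_wall⁴ = 4.838×10⁶ − 9.166×10⁸ = -9.118×10⁸ K⁴.
|P_net| = 0.24·5.67×10⁻⁸·0.01131·9.118×10⁸.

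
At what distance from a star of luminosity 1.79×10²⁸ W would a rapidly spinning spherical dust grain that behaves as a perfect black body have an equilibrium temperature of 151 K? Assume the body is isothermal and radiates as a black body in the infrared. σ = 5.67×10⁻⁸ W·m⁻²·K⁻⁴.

For an isothermal black-emitting sphere, (1−a)S·πr² = σ·4πr²·T⁴ ⇒ S = 4σT⁴/(1−a).
S = 4·5.67×10⁻⁸·(151)⁴/1.00 = 117.9 W/m².
Flux falls as S = L/(4πd²), so d = √(L/(4πS)) = √(1.79×10²⁸/(4π·117.9)).

d ≈ 3.48×10¹² m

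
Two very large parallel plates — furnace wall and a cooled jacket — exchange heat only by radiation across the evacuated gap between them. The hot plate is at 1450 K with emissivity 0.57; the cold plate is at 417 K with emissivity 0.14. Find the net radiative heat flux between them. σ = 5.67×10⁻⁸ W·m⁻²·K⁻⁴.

q ≈ 31500 W/m²

For two infinite grey parallel plates, q = σ(T₁⁴ − T₂⁴)/(1/ε₁ + 1/ε₂ − 1).
T₁⁴ − T₂⁴ = 4.421×10¹² − 3.024×10¹⁰ = 4.390×10¹² K⁴.
1/ε₁ + 1/ε₂ − 1 = 1.754 + 7.143 − 1 = 7.897.
q = 5.67×10⁻⁸ × 4.390×10¹² / 7.897.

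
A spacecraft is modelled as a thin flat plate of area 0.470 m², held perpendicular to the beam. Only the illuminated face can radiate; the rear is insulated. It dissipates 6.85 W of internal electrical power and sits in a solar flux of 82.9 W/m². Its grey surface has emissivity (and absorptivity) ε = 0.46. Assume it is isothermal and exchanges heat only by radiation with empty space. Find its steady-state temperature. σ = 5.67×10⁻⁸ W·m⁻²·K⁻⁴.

T ≈ 212 K

At steady state, absorbed solar power + internal power = radiated power.
Absorbed: α·S·A_cross = 0.46·82.9·0.4700 = 17.92 W (cross-section A).
Total input = 17.92 + 6.85 = 24.77 W.
Radiated: εσ·A_surf·T⁴ with A_surf = A = 0.4700 m².
T⁴ = 24.77/(0.46·5.67×10⁻⁸·0.4700) = 2.021×10⁹ K⁴.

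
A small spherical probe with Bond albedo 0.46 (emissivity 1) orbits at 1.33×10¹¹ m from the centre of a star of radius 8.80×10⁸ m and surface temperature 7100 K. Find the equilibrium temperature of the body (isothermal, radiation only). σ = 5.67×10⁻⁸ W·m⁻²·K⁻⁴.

The star's surface emits σT_*⁴; at distance d the flux is S = σT_*⁴(R_*/d)².
S = 5.67×10⁻⁸·(7100)⁴·(8.80×10⁸/1.33×10¹¹)² = 6308 W/m².
For an isothermal sphere T⁴ = (1−a)S/(4σ) = 1.502×10¹⁰ K⁴.

T ≈ 350 K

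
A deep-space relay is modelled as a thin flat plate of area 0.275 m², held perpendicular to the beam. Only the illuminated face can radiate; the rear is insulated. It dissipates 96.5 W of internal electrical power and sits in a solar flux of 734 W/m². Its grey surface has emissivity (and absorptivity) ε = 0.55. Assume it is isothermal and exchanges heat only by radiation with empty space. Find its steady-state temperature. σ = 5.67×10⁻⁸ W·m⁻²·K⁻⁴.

At steady state, absorbed solar power + internal power = radiated power.
Absorbed: α·S·A_cross = 0.55·734·0.2750 = 111.0 W (cross-section A).
Total input = 111.0 + 96.5 = 207.5 W.
Radiated: εσ·A_surf·T⁴ with A_surf = A = 0.2750 m².
T⁴ = 207.5/(0.55·5.67×10⁻⁸·0.2750) = 2.420×10¹⁰ K⁴.

T ≈ 394 K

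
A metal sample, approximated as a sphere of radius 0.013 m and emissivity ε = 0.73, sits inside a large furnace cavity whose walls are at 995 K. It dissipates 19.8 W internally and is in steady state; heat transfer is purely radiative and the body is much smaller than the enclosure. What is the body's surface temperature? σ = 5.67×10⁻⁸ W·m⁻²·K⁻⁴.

T ≈ 1050 K

For a small grey body in a large enclosure, net radiated power = εσA(T⁴ − T_w⁴).
Steady state: P = εσA(T⁴ − T_w⁴) with A = 4πr² = 0.002124 m².
T⁴ = P/(εσA) + T_w⁴ = 19.8/(0.73·5.67×10⁻⁸·0.002124) + (995)⁴
    = 2.252×10¹¹ + 9.801×10¹¹ = 1.205×10¹² K⁴.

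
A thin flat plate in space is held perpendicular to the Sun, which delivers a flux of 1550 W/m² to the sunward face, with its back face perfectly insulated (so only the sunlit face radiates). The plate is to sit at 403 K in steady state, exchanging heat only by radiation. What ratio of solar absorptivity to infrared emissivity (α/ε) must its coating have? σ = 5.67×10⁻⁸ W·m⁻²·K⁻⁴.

α/ε ≈ 0.965

Balance: αS·A = εσ·1A·T⁴ ⇒ α/ε = σT⁴/S.
α/ε = 5.67×10⁻⁸·(403)⁴/1550 = 5.67×10⁻⁸·2.638×10¹⁰/1550.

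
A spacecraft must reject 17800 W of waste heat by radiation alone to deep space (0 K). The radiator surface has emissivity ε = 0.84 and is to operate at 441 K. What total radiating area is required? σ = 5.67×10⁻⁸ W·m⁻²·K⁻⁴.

A ≈ 9.88 m²

P = εσA T⁴ ⇒ A = P/(εσT⁴).
T⁴ = 3.782×10¹⁰ K⁴.
A = 17800/(0.84 × 5.67×10⁻⁸ × 3.782×10¹⁰).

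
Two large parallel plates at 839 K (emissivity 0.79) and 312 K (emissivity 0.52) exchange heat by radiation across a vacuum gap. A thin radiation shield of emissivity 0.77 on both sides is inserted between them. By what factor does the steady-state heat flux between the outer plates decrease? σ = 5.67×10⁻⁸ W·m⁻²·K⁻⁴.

factor ≈ 1.73

Without shield: q₀ = σΔ(T⁴)/(1/ε₁+1/ε₂−1) with denominator 2.189.
With shield the two gaps are in series; the resistances add: (1/ε₁+1/ε_s−1)+(1/ε_s+1/ε₂−1) = 1.565+2.222 = 3.786.
Heat-flux ratio q₀/q = 3.786/2.189.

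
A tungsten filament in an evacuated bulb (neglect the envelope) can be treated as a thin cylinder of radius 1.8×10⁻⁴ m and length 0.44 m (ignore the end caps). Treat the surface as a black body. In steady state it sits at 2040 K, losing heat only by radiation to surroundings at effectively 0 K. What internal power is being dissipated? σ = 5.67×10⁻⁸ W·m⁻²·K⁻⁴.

P ≈ 489 W

Steady state: P = εσA T⁴.
A = 2πrL = 4.976×10⁻⁴ m²; T⁴ = (2040)⁴ = 1.732×10¹³ K⁴.
P = 1.0 × 5.67×10⁻⁸ × 4.976×10⁻⁴ × 1.732×10¹³.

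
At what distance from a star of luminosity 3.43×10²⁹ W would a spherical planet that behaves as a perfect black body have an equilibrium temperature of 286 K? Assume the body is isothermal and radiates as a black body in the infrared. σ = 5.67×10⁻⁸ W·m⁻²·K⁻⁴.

d ≈ 4.24×10¹² m

For an isothermal black-emitting sphere, (1−a)S·πr² = σ·4πr²·T⁴ ⇒ S = 4σT⁴/(1−a).
S = 4·5.67×10⁻⁸·(286)⁴/1.00 = 1517 W/m².
Flux falls as S = L/(4πd²), so d = √(L/(4πS)) = √(3.43×10²⁹/(4π·1517)).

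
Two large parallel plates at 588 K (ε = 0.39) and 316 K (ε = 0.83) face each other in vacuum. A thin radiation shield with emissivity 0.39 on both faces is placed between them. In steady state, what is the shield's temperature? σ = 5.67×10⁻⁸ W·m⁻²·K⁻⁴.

In steady state the net flux on the hot side equals that on the cold side.
σ(T₁⁴−T_s⁴)/D₁ = σ(T_s⁴−T₂⁴)/D₂, with D₁ = 1/ε₁+1/ε_s−1 = 4.128, D₂ = 1/ε_s+1/ε₂−1 = 2.769.
Solve for T_s⁴: T_s⁴ = (D₂·T₁⁴ + D₁·T₂⁴)/(D₁+D₂) = 5.396×10¹⁰ K⁴.

T_s ≈ 482 K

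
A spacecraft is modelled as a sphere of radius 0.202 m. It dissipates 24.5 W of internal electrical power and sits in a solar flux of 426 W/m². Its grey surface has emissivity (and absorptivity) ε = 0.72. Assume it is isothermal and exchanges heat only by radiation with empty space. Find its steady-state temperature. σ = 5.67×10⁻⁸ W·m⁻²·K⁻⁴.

T ≈ 235 K

At steady state, absorbed solar power + internal power = radiated power.
Absorbed: α·S·A_cross = 0.72·426·0.1282 = 39.32 W (cross-section πr²).
Total input = 39.32 + 24.5 = 63.82 W.
Radiated: εσ·A_surf·T⁴ with A_surf = 4πr² = 0.5128 m².
T⁴ = 63.82/(0.72·5.67×10⁻⁸·0.5128) = 3.049×10⁹ K⁴.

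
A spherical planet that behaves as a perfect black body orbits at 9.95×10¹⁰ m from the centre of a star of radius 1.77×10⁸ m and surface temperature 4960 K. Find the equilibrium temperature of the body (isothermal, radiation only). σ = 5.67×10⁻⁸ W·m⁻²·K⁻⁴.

The star's surface emits σT_*⁴; at distance d the flux is S = σT_*⁴(R_*/d)².
S = 5.67×10⁻⁸·(4960)⁴·(1.77×10⁸/9.95×10¹⁰)² = 108.6 W/m².
For an isothermal sphere T⁴ = (1−a)S/(4σ) = 4.788×10⁸ K⁴.

T ≈ 148 K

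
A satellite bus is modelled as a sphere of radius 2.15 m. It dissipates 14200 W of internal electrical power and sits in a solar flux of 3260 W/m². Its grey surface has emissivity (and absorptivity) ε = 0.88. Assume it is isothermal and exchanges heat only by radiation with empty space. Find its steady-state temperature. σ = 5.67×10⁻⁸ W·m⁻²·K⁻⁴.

At steady state, absorbed solar power + internal power = radiated power.
Absorbed: α·S·A_cross = 0.88·3260·14.52 = 41660 W (cross-section πr²).
Total input = 41660 + 14200 = 55860 W.
Radiated: εσ·A_surf·T⁴ with A_surf = 4πr² = 58.09 m².
T⁴ = 55860/(0.88·5.67×10⁻⁸·58.09) = 1.927×10¹⁰ K⁴.

T ≈ 373 K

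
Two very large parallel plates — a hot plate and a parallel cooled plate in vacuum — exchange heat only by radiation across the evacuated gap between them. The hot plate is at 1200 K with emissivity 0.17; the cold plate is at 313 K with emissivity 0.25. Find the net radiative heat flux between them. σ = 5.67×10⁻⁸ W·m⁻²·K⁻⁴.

For two infinite grey parallel plates, q = σ(T₁⁴ − T₂⁴)/(1/ε₁ + 1/ε₂ − 1).
T₁⁴ − T₂⁴ = 2.074×10¹² − 9.598×10⁹ = 2.064×10¹² K⁴.
1/ε₁ + 1/ε₂ − 1 = 5.882 + 4.000 − 1 = 8.882.
q = 5.67×10⁻⁸ × 2.064×10¹² / 8.882.

q ≈ 13200 W/m²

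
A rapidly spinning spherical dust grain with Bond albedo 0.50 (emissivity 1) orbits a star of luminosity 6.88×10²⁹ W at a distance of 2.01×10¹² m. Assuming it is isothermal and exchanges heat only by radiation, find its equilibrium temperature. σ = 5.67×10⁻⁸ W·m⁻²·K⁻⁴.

First find the stellar flux at distance d: S = L/(4πd²) = 6.88×10²⁹/(4π·(2.01×10¹²)²) = 13550 W/m².
For an isothermal sphere, absorbed (1−a)S·πr² = emitted σ·4πr²·T⁴, so T⁴ = (1−a)S/(4σ).
T⁴ = 0.500·13550/(4·5.67×10⁻⁸) = 2.988×10¹⁰ K⁴.

T ≈ 416 K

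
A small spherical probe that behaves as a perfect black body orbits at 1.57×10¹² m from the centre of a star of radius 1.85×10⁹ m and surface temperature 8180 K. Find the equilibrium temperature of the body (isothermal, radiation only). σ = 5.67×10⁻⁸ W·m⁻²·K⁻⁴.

T ≈ 199 K

The star's surface emits σT_*⁴; at distance d the flux is S = σT_*⁴(R_*/d)².
S = 5.67×10⁻⁸·(8180)⁴·(1.85×10⁹/1.57×10¹²)² = 352.5 W/m².
For an isothermal sphere T⁴ = (1−a)S/(4σ) = 1.554×10⁹ K⁴.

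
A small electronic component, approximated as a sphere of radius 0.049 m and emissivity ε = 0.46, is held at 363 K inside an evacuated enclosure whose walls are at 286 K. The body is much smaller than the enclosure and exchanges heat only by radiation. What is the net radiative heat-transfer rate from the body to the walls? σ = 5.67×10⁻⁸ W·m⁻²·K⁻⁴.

P_net ≈ 8.40 W

For a small grey body in a large enclosure: P_net = εσA(T_body⁴ − T_wall⁴).
A = 4πr² = 0.03017 m²; T_body⁴ − T_wall⁴ = 1.736×10¹⁰ − 6.691×10⁹ = 1.067×10¹⁰ K⁴.
|P_net| = 0.46·5.67×10⁻⁸·0.03017·1.067×10¹⁰.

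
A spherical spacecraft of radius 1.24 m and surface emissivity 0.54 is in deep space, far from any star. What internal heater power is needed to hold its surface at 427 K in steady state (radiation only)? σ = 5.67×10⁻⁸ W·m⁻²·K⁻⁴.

P ≈ 19700 W

P = εσ·4πr²·T⁴.
4πr² = 19.32 m²; T⁴ = 3.324×10¹⁰ K⁴.
P = 0.54·5.67×10⁻⁸·19.32·3.324×10¹⁰.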